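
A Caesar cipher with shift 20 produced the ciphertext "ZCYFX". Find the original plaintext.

Step 1: Reverse the shift by subtracting 20 from each letter position.
  Z (position 25) -> position (25-20) mod 26 = 5 -> F
  C (position 2) -> position (2-20) mod 26 = 8 -> I
  Y (position 24) -> position (24-20) mod 26 = 4 -> E
  F (position 5) -> position (5-20) mod 26 = 11 -> L
  X (position 23) -> position (23-20) mod 26 = 3 -> D
Decrypted message: FIELD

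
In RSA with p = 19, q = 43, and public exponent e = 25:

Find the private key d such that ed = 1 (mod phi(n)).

Step 1: n = 19 * 43 = 817.
Step 2: phi(n) = 18 * 42 = 756.
Step 3: Find d such that 25 * d = 1 (mod 756).
Step 4: d = 25^(-1) mod 756 = 121.
Verification: 25 * 121 = 3025 = 4 * 756 + 1.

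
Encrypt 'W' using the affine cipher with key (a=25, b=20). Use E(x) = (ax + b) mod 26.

Step 1: Convert 'W' to number: x = 22.
Step 2: E(22) = (25 * 22 + 20) mod 26 = 570 mod 26 = 24.
Step 3: Convert 24 back to letter: Y.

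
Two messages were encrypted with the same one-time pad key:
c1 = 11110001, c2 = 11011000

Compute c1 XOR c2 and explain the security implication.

Step 1: c1 XOR c2 = (m1 XOR k) XOR (m2 XOR k).
Step 2: By XOR associativity/commutativity: = m1 XOR m2 XOR k XOR k = m1 XOR m2.
Step 3: 11110001 XOR 11011000 = 00101001 = 41.
Step 4: The key cancels out! An attacker learns m1 XOR m2 = 41, revealing the relationship between plaintexts.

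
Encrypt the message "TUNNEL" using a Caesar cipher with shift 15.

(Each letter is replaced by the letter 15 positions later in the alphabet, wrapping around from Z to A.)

Step 1: For each letter, shift forward by 15 positions (mod 26).
  T (position 19) -> position (19+15) mod 26 = 8 -> I
  U (position 20) -> position (20+15) mod 26 = 9 -> J
  N (position 13) -> position (13+15) mod 26 = 2 -> C
  N (position 13) -> position (13+15) mod 26 = 2 -> C
  E (position 4) -> position (4+15) mod 26 = 19 -> T
  L (position 11) -> position (11+15) mod 26 = 0 -> A
Result: IJCCTA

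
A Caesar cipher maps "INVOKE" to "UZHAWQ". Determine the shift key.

Step 1: Compare first letters: I (position 8) -> U (position 20).
Step 2: Shift = (20 - 8) mod 26 = 12.
The shift value is 12.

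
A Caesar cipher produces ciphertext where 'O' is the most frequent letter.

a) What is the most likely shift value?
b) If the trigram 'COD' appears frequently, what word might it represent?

Step 1: In English, 'E' is the most frequent letter (12.7%).
Step 2: The most frequent ciphertext letter is 'O' (position 14).
Step 3: Shift = (14 - 4) mod 26 = 10.
Step 4: Decrypt 'COD' by shifting back 10:
  C -> S
  O -> E
  D -> T
Step 5: 'COD' decrypts to 'SET'.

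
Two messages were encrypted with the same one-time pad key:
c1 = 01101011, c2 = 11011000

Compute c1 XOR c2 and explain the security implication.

Step 1: c1 XOR c2 = (m1 XOR k) XOR (m2 XOR k).
Step 2: By XOR associativity/commutativity: = m1 XOR m2 XOR k XOR k = m1 XOR m2.
Step 3: 01101011 XOR 11011000 = 10110011 = 179.
Step 4: The key cancels out! An attacker learns m1 XOR m2 = 179, revealing the relationship between plaintexts.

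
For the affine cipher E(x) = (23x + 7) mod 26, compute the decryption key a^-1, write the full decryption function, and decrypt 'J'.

Step 1: Find a^-1, the modular inverse of 23 mod 26.
Step 2: We need 23 * a^-1 = 1 (mod 26).
Step 3: 23 * 17 = 391 = 15 * 26 + 1, so a^-1 = 17.
Step 4: D(y) = 17(y - 7) mod 26.
Step 5: Apply to 'J' (y = 9): D(9) = 17 * (9 - 7) mod 26 = 17 * 2 mod 26 = 8 -> 'I'.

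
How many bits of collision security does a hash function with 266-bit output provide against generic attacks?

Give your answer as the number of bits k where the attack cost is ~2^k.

Step 1: The hash has a 266-bit output.
Step 2: Collision resistance means it should be infeasible to find any x != y with h(x) = h(y).
By the birthday bound, a generic collision search succeeds after about sqrt(2^266) = 2^(266/2) = 2^133 evaluations.
Step 3: Security level = 133 bits.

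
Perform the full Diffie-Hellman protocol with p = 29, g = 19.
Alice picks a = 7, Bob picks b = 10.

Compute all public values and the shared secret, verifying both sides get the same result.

Step 1: A = g^a mod p = 19^7 mod 29 = 12.
Step 2: B = g^b mod p = 19^10 mod 29 = 6.
Step 3: Alice computes s = B^a mod p = 6^7 mod 29 = 28.
Step 4: Bob computes s = A^b mod p = 12^10 mod 29 = 28.
Both sides agree: shared secret = 28.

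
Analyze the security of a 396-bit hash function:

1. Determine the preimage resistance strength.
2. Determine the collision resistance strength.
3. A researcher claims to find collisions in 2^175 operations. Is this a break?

Step 1: Preimage resistance requires brute-force of 2^396 operations.
Step 2: Collision resistance (birthday bound) = 2^(396/2) = 2^198.
Step 3: The claimed attack costs 2^175 operations.
Step 4: Since 2^175 < 2^198, the claimed attack beats the generic birthday bound, so collision resistance is broken.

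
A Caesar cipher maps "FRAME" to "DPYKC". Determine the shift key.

Step 1: Compare first letters: F (position 5) -> D (position 3).
Step 2: Shift = (3 - 5) mod 26 = 24.
The shift value is 24.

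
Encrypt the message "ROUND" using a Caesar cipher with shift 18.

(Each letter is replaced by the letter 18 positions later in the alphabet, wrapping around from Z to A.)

Step 1: For each letter, shift forward by 18 positions (mod 26).
  R (position 17) -> position (17+18) mod 26 = 9 -> J
  O (position 14) -> position (14+18) mod 26 = 6 -> G
  U (position 20) -> position (20+18) mod 26 = 12 -> M
  N (position 13) -> position (13+18) mod 26 = 5 -> F
  D (position 3) -> position (3+18) mod 26 = 21 -> V
Result: JGMFV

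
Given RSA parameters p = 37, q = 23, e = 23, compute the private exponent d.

Step 1: n = 37 * 23 = 851.
Step 2: phi(n) = 36 * 22 = 792.
Step 3: Find d such that 23 * d = 1 (mod 792).
Step 4: d = 23^(-1) mod 792 = 551.
Verification: 23 * 551 = 12673 = 16 * 792 + 1.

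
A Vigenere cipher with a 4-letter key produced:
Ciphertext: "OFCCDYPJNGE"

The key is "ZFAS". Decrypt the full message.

Step 1: Key 'ZFAS' has length 4. Extended key: ZFASZFASZFA
Step 2: Decrypt each position:
  O(14) - Z(25) = 15 = P
  F(5) - F(5) = 0 = A
  C(2) - A(0) = 2 = C
  C(2) - S(18) = 10 = K
  D(3) - Z(25) = 4 = E
  Y(24) - F(5) = 19 = T
  P(15) - A(0) = 15 = P
  J(9) - S(18) = 17 = R
  N(13) - Z(25) = 14 = O
  G(6) - F(5) = 1 = B
  E(4) - A(0) = 4 = E
Plaintext: PACKETPROBE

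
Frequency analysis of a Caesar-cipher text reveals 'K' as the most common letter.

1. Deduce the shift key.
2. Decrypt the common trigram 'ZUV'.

Step 1: In English, 'E' is the most frequent letter (12.7%).
Step 2: The most frequent ciphertext letter is 'K' (position 10).
Step 3: Shift = (10 - 4) mod 26 = 6.
Step 4: Decrypt 'ZUV' by shifting back 6:
  Z -> T
  U -> O
  V -> P
Step 5: 'ZUV' decrypts to 'TOP'.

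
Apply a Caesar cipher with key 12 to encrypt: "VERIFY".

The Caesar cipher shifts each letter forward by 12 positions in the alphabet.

Step 1: For each letter, shift forward by 12 positions (mod 26).
  V (position 21) -> position (21+12) mod 26 = 7 -> H
  E (position 4) -> position (4+12) mod 26 = 16 -> Q
  R (position 17) -> position (17+12) mod 26 = 3 -> D
  I (position 8) -> position (8+12) mod 26 = 20 -> U
  F (position 5) -> position (5+12) mod 26 = 17 -> R
  Y (position 24) -> position (24+12) mod 26 = 10 -> K
Result: HQDURK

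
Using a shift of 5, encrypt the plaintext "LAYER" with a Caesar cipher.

Step 1: For each letter, shift forward by 5 positions (mod 26).
  L (position 11) -> position (11+5) mod 26 = 16 -> Q
  A (position 0) -> position (0+5) mod 26 = 5 -> F
  Y (position 24) -> position (24+5) mod 26 = 3 -> D
  E (position 4) -> position (4+5) mod 26 = 9 -> J
  R (position 17) -> position (17+5) mod 26 = 22 -> W
Result: QFDJW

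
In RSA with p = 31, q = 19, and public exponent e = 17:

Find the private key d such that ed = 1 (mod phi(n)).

Step 1: n = 31 * 19 = 589.
Step 2: phi(n) = 30 * 18 = 540.
Step 3: Find d such that 17 * d = 1 (mod 540).
Step 4: d = 17^(-1) mod 540 = 413.
Verification: 17 * 413 = 7021 = 13 * 540 + 1.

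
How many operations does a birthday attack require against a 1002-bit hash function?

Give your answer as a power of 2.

Step 1: The birthday paradox gives collision probability ~50% after sqrt(2^n) = 2^(n/2) hashes.
Step 2: For 1002-bit output: 2^(1002/2) = 2^501.
Step 3: Approximately 2^501 hash computations needed.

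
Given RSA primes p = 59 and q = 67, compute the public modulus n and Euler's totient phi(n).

Step 1: n = p * q = 59 * 67 = 3953.
Step 2: phi(n) = (p-1)(q-1) = 58 * 66 = 3828.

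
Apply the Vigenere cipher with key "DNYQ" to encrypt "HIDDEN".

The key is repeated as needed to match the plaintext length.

Step 1: Repeat key to match plaintext length:
  Plaintext: HIDDEN
  Key:       DNYQDN
Step 2: Encrypt each letter:
  H(7) + D(3) = (7+3) mod 26 = 10 = K
  I(8) + N(13) = (8+13) mod 26 = 21 = V
  D(3) + Y(24) = (3+24) mod 26 = 1 = B
  D(3) + Q(16) = (3+16) mod 26 = 19 = T
  E(4) + D(3) = (4+3) mod 26 = 7 = H
  N(13) + N(13) = (13+13) mod 26 = 0 = A
Ciphertext: KVBTHA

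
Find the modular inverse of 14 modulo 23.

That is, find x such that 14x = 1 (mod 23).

Step 1: We need x such that 14 * x = 1 (mod 23).
Step 2: Using the extended Euclidean algorithm or trial:
  14 * 5 = 70 = 3 * 23 + 1.
Step 3: Since 70 mod 23 = 1, the inverse is x = 5.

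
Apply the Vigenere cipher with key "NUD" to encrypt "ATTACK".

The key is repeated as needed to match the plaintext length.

Step 1: Repeat key to match plaintext length:
  Plaintext: ATTACK
  Key:       NUDNUD
Step 2: Encrypt each letter:
  A(0) + N(13) = (0+13) mod 26 = 13 = N
  T(19) + U(20) = (19+20) mod 26 = 13 = N
  T(19) + D(3) = (19+3) mod 26 = 22 = W
  A(0) + N(13) = (0+13) mod 26 = 13 = N
  C(2) + U(20) = (2+20) mod 26 = 22 = W
  K(10) + D(3) = (10+3) mod 26 = 13 = N
Ciphertext: NNWNWN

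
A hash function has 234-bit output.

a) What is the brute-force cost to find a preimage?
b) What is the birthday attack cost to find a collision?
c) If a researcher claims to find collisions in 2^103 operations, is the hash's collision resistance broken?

Step 1: Preimage resistance requires brute-force of 2^234 operations.
Step 2: Collision resistance (birthday bound) = 2^(234/2) = 2^117.
Step 3: The claimed attack costs 2^103 operations.
Step 4: Since 2^103 < 2^117, the claimed attack beats the generic birthday bound, so collision resistance is broken.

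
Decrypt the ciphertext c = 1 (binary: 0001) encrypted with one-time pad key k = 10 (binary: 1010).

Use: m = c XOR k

Step 1: XOR ciphertext with key:
  Ciphertext: 0001
  Key:        1010
  XOR:        1011
Step 2: Plaintext = 1011 = 11 in decimal.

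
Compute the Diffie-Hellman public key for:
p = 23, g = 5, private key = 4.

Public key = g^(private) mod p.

Step 1: A = g^a mod p = 5^4 mod 23.
  5^1 mod 23 = 5
  5^2 mod 23 = (5 * 5) mod 23 = 2
  5^3 mod 23 = (2 * 5) mod 23 = 10
  5^4 mod 23 = (10 * 5) mod 23 = 4
Result: A = 4.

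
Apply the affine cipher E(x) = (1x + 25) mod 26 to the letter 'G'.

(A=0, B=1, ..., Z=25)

Step 1: Convert 'G' to number: x = 6.
Step 2: E(6) = (1 * 6 + 25) mod 26 = 31 mod 26 = 5.
Step 3: Convert 5 back to letter: F.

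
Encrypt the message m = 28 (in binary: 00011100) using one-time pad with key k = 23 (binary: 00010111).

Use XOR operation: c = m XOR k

Step 1: Write out the XOR operation bit by bit:
  Message: 00011100
  Key:     00010111
  XOR:     00001011
Step 2: Convert to decimal: 00001011 = 11.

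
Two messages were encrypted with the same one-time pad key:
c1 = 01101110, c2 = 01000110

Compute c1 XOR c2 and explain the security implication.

Step 1: c1 XOR c2 = (m1 XOR k) XOR (m2 XOR k).
Step 2: By XOR associativity/commutativity: = m1 XOR m2 XOR k XOR k = m1 XOR m2.
Step 3: 01101110 XOR 01000110 = 00101000 = 40.
Step 4: The key cancels out! An attacker learns m1 XOR m2 = 40, revealing the relationship between plaintexts.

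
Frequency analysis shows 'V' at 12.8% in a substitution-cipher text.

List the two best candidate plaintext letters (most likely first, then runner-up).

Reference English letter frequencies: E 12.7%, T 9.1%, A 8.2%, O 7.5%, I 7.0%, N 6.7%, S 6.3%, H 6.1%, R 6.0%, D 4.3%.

Step 1: Observed frequency of 'V' is 12.8%.
Step 2: Compute distances to each reference frequency and sort:
  E (12.7%): difference = 0.1% <-- BEST
  T (9.1%): difference = 3.7% <-- RUNNER-UP
  A (8.2%): difference = 4.6%
  O (7.5%): difference = 5.3%
  I (7.0%): difference = 5.8%
Step 3: Most likely is 'E' (12.7%, diff 0.1%); second most likely is 'T' (9.1%, diff 3.7%).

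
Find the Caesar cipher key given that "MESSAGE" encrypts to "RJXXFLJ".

Step 1: Compare first letters: M (position 12) -> R (position 17).
Step 2: Shift = (17 - 12) mod 26 = 5.
The shift value is 5.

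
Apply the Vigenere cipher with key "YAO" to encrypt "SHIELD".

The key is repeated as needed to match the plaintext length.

Step 1: Repeat key to match plaintext length:
  Plaintext: SHIELD
  Key:       YAOYAO
Step 2: Encrypt each letter:
  S(18) + Y(24) = (18+24) mod 26 = 16 = Q
  H(7) + A(0) = (7+0) mod 26 = 7 = H
  I(8) + O(14) = (8+14) mod 26 = 22 = W
  E(4) + Y(24) = (4+24) mod 26 = 2 = C
  L(11) + A(0) = (11+0) mod 26 = 11 = L
  D(3) + O(14) = (3+14) mod 26 = 17 = R
Ciphertext: QHWCLR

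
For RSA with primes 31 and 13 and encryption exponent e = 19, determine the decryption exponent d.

Step 1: n = 31 * 13 = 403.
Step 2: phi(n) = 30 * 12 = 360.
Step 3: Find d such that 19 * d = 1 (mod 360).
Step 4: d = 19^(-1) mod 360 = 19.
Verification: 19 * 19 = 361 = 1 * 360 + 1.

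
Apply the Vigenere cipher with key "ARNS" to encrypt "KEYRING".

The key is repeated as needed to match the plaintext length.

Step 1: Repeat key to match plaintext length:
  Plaintext: KEYRING
  Key:       ARNSARN
Step 2: Encrypt each letter:
  K(10) + A(0) = (10+0) mod 26 = 10 = K
  E(4) + R(17) = (4+17) mod 26 = 21 = V
  Y(24) + N(13) = (24+13) mod 26 = 11 = L
  R(17) + S(18) = (17+18) mod 26 = 9 = J
  I(8) + A(0) = (8+0) mod 26 = 8 = I
  N(13) + R(17) = (13+17) mod 26 = 4 = E
  G(6) + N(13) = (6+13) mod 26 = 19 = T
Ciphertext: KVLJIET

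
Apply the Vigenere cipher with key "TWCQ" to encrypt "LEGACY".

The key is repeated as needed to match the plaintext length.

Step 1: Repeat key to match plaintext length:
  Plaintext: LEGACY
  Key:       TWCQTW
Step 2: Encrypt each letter:
  L(11) + T(19) = (11+19) mod 26 = 4 = E
  E(4) + W(22) = (4+22) mod 26 = 0 = A
  G(6) + C(2) = (6+2) mod 26 = 8 = I
  A(0) + Q(16) = (0+16) mod 26 = 16 = Q
  C(2) + T(19) = (2+19) mod 26 = 21 = V
  Y(24) + W(22) = (24+22) mod 26 = 20 = U
Ciphertext: EAIQVU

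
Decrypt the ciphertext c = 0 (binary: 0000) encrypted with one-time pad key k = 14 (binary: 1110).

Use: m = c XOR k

Step 1: XOR ciphertext with key:
  Ciphertext: 0000
  Key:        1110
  XOR:        1110
Step 2: Plaintext = 1110 = 14 in decimal.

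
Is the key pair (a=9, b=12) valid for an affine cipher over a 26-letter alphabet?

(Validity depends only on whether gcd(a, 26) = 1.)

Step 1: Compute gcd(9, 26).
Step 2: gcd(9, 26) = 1.
Since gcd = 1, 9 is coprime with 26, so it is a valid key.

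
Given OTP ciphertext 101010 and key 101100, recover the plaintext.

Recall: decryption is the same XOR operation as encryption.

Step 1: XOR ciphertext with key:
  Ciphertext: 101010
  Key:        101100
  XOR:        000110
Step 2: Plaintext = 000110 = 6 in decimal.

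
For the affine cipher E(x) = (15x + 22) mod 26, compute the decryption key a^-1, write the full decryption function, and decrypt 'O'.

Step 1: Find a^-1, the modular inverse of 15 mod 26.
Step 2: We need 15 * a^-1 = 1 (mod 26).
Step 3: 15 * 7 = 105 = 4 * 26 + 1, so a^-1 = 7.
Step 4: D(y) = 7(y - 22) mod 26.
Step 5: Apply to 'O' (y = 14): D(14) = 7 * (14 - 22) mod 26 = 7 * -8 mod 26 = 22 -> 'W'.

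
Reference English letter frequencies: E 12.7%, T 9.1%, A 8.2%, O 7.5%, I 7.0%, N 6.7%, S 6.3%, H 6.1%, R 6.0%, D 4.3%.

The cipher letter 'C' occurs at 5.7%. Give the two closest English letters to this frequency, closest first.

Step 1: Observed frequency of 'C' is 5.7%.
Step 2: Compute distances to each reference frequency and sort:
  R (6.0%): difference = 0.3% <-- BEST
  H (6.1%): difference = 0.4% <-- RUNNER-UP
  S (6.3%): difference = 0.6%
  N (6.7%): difference = 1.0%
  I (7.0%): difference = 1.3%
Step 3: Most likely is 'R' (6.0%, diff 0.3%); second most likely is 'H' (6.1%, diff 0.4%).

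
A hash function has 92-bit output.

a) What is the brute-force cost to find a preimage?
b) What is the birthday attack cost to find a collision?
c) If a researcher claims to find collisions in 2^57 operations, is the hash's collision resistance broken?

Step 1: Preimage resistance requires brute-force of 2^92 operations.
Step 2: Collision resistance (birthday bound) = 2^(92/2) = 2^46.
Step 3: The claimed attack costs 2^57 operations.
Step 4: Since 2^57 >= 2^46, the claimed attack is no faster than the generic birthday attack, so this does not break collision resistance.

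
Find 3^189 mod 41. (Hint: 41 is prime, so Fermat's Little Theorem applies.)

Step 1: Since 41 is prime, by Fermat's Little Theorem: 3^40 = 1 (mod 41).
Step 2: Reduce exponent: 189 mod 40 = 29.
Step 3: So 3^189 = 3^29 (mod 41).
Step 4: 3^29 mod 41 = 38.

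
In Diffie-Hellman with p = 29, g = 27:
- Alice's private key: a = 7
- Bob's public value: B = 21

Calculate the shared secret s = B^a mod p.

Step 1: s = B^a mod p = 21^7 mod 29.
  21^1 mod 29 = 21
  21^2 mod 29 = (21 * 21) mod 29 = 6
  21^3 mod 29 = (6 * 21) mod 29 = 10
  21^4 mod 29 = (10 * 21) mod 29 = 7
  21^5 mod 29 = (7 * 21) mod 29 = 2
  21^6 mod 29 = (2 * 21) mod 29 = 13
  21^7 mod 29 = (13 * 21) mod 29 = 12
Result: shared secret = 12.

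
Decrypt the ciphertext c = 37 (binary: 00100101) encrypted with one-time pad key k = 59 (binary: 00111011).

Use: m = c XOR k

Step 1: XOR ciphertext with key:
  Ciphertext: 00100101
  Key:        00111011
  XOR:        00011110
Step 2: Plaintext = 00011110 = 30 in decimal.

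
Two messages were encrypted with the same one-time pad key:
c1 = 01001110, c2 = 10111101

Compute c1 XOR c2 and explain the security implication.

Step 1: c1 XOR c2 = (m1 XOR k) XOR (m2 XOR k).
Step 2: By XOR associativity/commutativity: = m1 XOR m2 XOR k XOR k = m1 XOR m2.
Step 3: 01001110 XOR 10111101 = 11110011 = 243.
Step 4: The key cancels out! An attacker learns m1 XOR m2 = 243, revealing the relationship between plaintexts.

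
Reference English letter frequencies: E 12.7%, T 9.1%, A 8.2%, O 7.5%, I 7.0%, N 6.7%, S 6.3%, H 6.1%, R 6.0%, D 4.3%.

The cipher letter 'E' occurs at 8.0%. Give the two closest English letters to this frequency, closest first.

Step 1: Observed frequency of 'E' is 8.0%.
Step 2: Compute distances to each reference frequency and sort:
  A (8.2%): difference = 0.2% <-- BEST
  O (7.5%): difference = 0.5% <-- RUNNER-UP
  I (7.0%): difference = 1.0%
  T (9.1%): difference = 1.1%
  N (6.7%): difference = 1.3%
Step 3: Most likely is 'A' (8.2%, diff 0.2%); second most likely is 'O' (7.5%, diff 0.5%).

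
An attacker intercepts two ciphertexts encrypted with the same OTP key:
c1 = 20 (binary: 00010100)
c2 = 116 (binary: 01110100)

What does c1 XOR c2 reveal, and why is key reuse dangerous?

Step 1: c1 XOR c2 = (m1 XOR k) XOR (m2 XOR k).
Step 2: By XOR associativity/commutativity: = m1 XOR m2 XOR k XOR k = m1 XOR m2.
Step 3: 00010100 XOR 01110100 = 01100000 = 96.
Step 4: The key cancels out! An attacker learns m1 XOR m2 = 96, revealing the relationship between plaintexts.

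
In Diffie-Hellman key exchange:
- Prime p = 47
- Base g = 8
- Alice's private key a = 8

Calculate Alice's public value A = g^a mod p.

Step 1: A = g^a mod p = 8^8 mod 47.
  8^1 mod 47 = 8
  8^2 mod 47 = (8 * 8) mod 47 = 17
  8^3 mod 47 = (17 * 8) mod 47 = 42
  8^4 mod 47 = (42 * 8) mod 47 = 7
  8^5 mod 47 = (7 * 8) mod 47 = 9
  8^6 mod 47 = (9 * 8) mod 47 = 25
  8^7 mod 47 = (25 * 8) mod 47 = 12
  8^8 mod 47 = (12 * 8) mod 47 = 2
Result: A = 2.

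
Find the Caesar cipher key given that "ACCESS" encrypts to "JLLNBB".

Step 1: Compare first letters: A (position 0) -> J (position 9).
Step 2: Shift = (9 - 0) mod 26 = 9.
The shift value is 9.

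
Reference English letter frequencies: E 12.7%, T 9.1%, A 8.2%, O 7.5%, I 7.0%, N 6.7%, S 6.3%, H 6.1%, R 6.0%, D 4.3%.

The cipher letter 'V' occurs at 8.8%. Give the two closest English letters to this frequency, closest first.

Step 1: Observed frequency of 'V' is 8.8%.
Step 2: Compute distances to each reference frequency and sort:
  T (9.1%): difference = 0.3% <-- BEST
  A (8.2%): difference = 0.6% <-- RUNNER-UP
  O (7.5%): difference = 1.3%
  I (7.0%): difference = 1.8%
  N (6.7%): difference = 2.1%
Step 3: Most likely is 'T' (9.1%, diff 0.3%); second most likely is 'A' (8.2%, diff 0.6%).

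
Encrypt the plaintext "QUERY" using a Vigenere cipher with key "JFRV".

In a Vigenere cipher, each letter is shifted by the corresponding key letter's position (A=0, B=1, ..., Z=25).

Step 1: Repeat key to match plaintext length:
  Plaintext: QUERY
  Key:       JFRVJ
Step 2: Encrypt each letter:
  Q(16) + J(9) = (16+9) mod 26 = 25 = Z
  U(20) + F(5) = (20+5) mod 26 = 25 = Z
  E(4) + R(17) = (4+17) mod 26 = 21 = V
  R(17) + V(21) = (17+21) mod 26 = 12 = M
  Y(24) + J(9) = (24+9) mod 26 = 7 = H
Ciphertext: ZZVMH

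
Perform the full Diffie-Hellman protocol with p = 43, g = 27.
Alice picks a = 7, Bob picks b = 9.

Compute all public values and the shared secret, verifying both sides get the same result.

Step 1: A = g^a mod p = 27^7 mod 43 = 42.
Step 2: B = g^b mod p = 27^9 mod 43 = 2.
Step 3: Alice computes s = B^a mod p = 2^7 mod 43 = 42.
Step 4: Bob computes s = A^b mod p = 42^9 mod 43 = 42.
Both sides agree: shared secret = 42.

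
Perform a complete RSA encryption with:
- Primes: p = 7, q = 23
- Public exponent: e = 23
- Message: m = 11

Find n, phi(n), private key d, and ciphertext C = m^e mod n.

Step 1: n = 7 * 23 = 161.
Step 2: phi(n) = (7-1)(23-1) = 6 * 22 = 132.
Step 3: Find d = 23^(-1) mod 132 = 23.
  Verify: 23 * 23 = 529 = 1 (mod 132).
Step 4: C = 11^23 mod 161 = 149.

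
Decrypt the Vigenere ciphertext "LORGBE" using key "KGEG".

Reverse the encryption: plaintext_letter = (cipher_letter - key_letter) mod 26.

Step 1: Extend key: KGEGKG
Step 2: Decrypt each letter (c - k) mod 26:
  L(11) - K(10) = (11-10) mod 26 = 1 = B
  O(14) - G(6) = (14-6) mod 26 = 8 = I
  R(17) - E(4) = (17-4) mod 26 = 13 = N
  G(6) - G(6) = (6-6) mod 26 = 0 = A
  B(1) - K(10) = (1-10) mod 26 = 17 = R
  E(4) - G(6) = (4-6) mod 26 = 24 = Y
Plaintext: BINARY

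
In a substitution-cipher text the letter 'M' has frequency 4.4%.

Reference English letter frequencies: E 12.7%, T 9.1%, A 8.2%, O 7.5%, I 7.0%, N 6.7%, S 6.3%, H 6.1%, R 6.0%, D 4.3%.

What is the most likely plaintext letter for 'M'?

Step 1: The observed frequency is 4.4%.
Step 2: Compare with English frequencies:
  E: 12.7% (difference: 8.3%)
  T: 9.1% (difference: 4.7%)
  A: 8.2% (difference: 3.8%)
  O: 7.5% (difference: 3.1%)
  I: 7.0% (difference: 2.6%)
  N: 6.7% (difference: 2.3%)
  S: 6.3% (difference: 1.9%)
  H: 6.1% (difference: 1.7%)
  R: 6.0% (difference: 1.6%)
  D: 4.3% (difference: 0.1%) <-- closest
Step 3: 'M' most likely represents 'D' (frequency 4.3%).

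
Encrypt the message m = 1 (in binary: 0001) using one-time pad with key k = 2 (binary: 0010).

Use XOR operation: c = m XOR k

Step 1: Write out the XOR operation bit by bit:
  Message: 0001
  Key:     0010
  XOR:     0011
Step 2: Convert to decimal: 0011 = 3.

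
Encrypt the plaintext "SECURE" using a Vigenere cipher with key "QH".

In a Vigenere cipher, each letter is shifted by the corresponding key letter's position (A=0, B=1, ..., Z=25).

Step 1: Repeat key to match plaintext length:
  Plaintext: SECURE
  Key:       QHQHQH
Step 2: Encrypt each letter:
  S(18) + Q(16) = (18+16) mod 26 = 8 = I
  E(4) + H(7) = (4+7) mod 26 = 11 = L
  C(2) + Q(16) = (2+16) mod 26 = 18 = S
  U(20) + H(7) = (20+7) mod 26 = 1 = B
  R(17) + Q(16) = (17+16) mod 26 = 7 = H
  E(4) + H(7) = (4+7) mod 26 = 11 = L
Ciphertext: ILSBHL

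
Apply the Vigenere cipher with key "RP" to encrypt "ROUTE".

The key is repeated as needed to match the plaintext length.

Step 1: Repeat key to match plaintext length:
  Plaintext: ROUTE
  Key:       RPRPR
Step 2: Encrypt each letter:
  R(17) + R(17) = (17+17) mod 26 = 8 = I
  O(14) + P(15) = (14+15) mod 26 = 3 = D
  U(20) + R(17) = (20+17) mod 26 = 11 = L
  T(19) + P(15) = (19+15) mod 26 = 8 = I
  E(4) + R(17) = (4+17) mod 26 = 21 = V
Ciphertext: IDLIV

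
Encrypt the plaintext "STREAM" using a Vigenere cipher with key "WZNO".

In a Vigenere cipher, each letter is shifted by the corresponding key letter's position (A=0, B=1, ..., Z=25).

Step 1: Repeat key to match plaintext length:
  Plaintext: STREAM
  Key:       WZNOWZ
Step 2: Encrypt each letter:
  S(18) + W(22) = (18+22) mod 26 = 14 = O
  T(19) + Z(25) = (19+25) mod 26 = 18 = S
  R(17) + N(13) = (17+13) mod 26 = 4 = E
  E(4) + O(14) = (4+14) mod 26 = 18 = S
  A(0) + W(22) = (0+22) mod 26 = 22 = W
  M(12) + Z(25) = (12+25) mod 26 = 11 = L
Ciphertext: OSESWL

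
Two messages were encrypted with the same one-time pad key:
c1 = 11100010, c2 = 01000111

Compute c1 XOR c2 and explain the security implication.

Step 1: c1 XOR c2 = (m1 XOR k) XOR (m2 XOR k).
Step 2: By XOR associativity/commutativity: = m1 XOR m2 XOR k XOR k = m1 XOR m2.
Step 3: 11100010 XOR 01000111 = 10100101 = 165.
Step 4: The key cancels out! An attacker learns m1 XOR m2 = 165, revealing the relationship between plaintexts.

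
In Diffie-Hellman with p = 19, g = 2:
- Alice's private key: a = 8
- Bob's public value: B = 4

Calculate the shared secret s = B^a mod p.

Step 1: s = B^a mod p = 4^8 mod 19.
  4^1 mod 19 = 4
  4^2 mod 19 = (4 * 4) mod 19 = 16
  4^3 mod 19 = (16 * 4) mod 19 = 7
  4^4 mod 19 = (7 * 4) mod 19 = 9
  4^5 mod 19 = (9 * 4) mod 19 = 17
  4^6 mod 19 = (17 * 4) mod 19 = 11
  4^7 mod 19 = (11 * 4) mod 19 = 6
  4^8 mod 19 = (6 * 4) mod 19 = 5
Result: shared secret = 5.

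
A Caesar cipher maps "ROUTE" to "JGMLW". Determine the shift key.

Step 1: Compare first letters: R (position 17) -> J (position 9).
Step 2: Shift = (9 - 17) mod 26 = 18.
The shift value is 18.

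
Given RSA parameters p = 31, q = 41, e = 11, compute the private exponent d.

Step 1: n = 31 * 41 = 1271.
Step 2: phi(n) = 30 * 40 = 1200.
Step 3: Find d such that 11 * d = 1 (mod 1200).
Step 4: d = 11^(-1) mod 1200 = 1091.
Verification: 11 * 1091 = 12001 = 10 * 1200 + 1.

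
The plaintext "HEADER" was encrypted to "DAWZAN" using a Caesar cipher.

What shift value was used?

Step 1: Compare first letters: H (position 7) -> D (position 3).
Step 2: Shift = (3 - 7) mod 26 = 22.
The shift value is 22.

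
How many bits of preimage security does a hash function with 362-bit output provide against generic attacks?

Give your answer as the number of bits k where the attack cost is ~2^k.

Step 1: The hash has a 362-bit output.
Step 2: Preimage resistance means: given a digest h(x), it should be infeasible to find any input that hashes to it.
With a 362-bit output there are 2^362 possible digests, so a generic brute-force preimage search costs about 2^362 evaluations.
Step 3: Security level = 362 bits.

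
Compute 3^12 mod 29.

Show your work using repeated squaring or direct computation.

Step 1: Compute 3^12 mod 29 step by step, reducing modulo 29 at each step.
  3^1 mod 29 = 3
  3^2 mod 29 = (3 * 3) mod 29 = 9
  3^3 mod 29 = (9 * 3) mod 29 = 27
  3^4 mod 29 = (27 * 3) mod 29 = 23
  3^5 mod 29 = (23 * 3) mod 29 = 11
  3^6 mod 29 = (11 * 3) mod 29 = 4
  3^7 mod 29 = (4 * 3) mod 29 = 12
  3^8 mod 29 = (12 * 3) mod 29 = 7
  3^9 mod 29 = (7 * 3) mod 29 = 21
  3^10 mod 29 = (21 * 3) mod 29 = 5
  3^11 mod 29 = (5 * 3) mod 29 = 15
  3^12 mod 29 = (15 * 3) mod 29 = 16
Step 2: Result = 16.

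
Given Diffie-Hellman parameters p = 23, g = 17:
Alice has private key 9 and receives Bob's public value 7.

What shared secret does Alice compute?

Step 1: s = B^a mod p = 7^9 mod 23.
  7^1 mod 23 = 7
  7^2 mod 23 = (7 * 7) mod 23 = 3
  7^3 mod 23 = (3 * 7) mod 23 = 21
  7^4 mod 23 = (21 * 7) mod 23 = 9
  7^5 mod 23 = (9 * 7) mod 23 = 17
  7^6 mod 23 = (17 * 7) mod 23 = 4
  7^7 mod 23 = (4 * 7) mod 23 = 5
  7^8 mod 23 = (5 * 7) mod 23 = 12
  7^9 mod 23 = (12 * 7) mod 23 = 15
Result: shared secret = 15.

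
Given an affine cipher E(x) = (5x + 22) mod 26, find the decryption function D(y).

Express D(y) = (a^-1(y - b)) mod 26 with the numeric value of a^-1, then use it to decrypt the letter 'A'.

Step 1: Find a^-1, the modular inverse of 5 mod 26.
Step 2: We need 5 * a^-1 = 1 (mod 26).
Step 3: 5 * 21 = 105 = 4 * 26 + 1, so a^-1 = 21.
Step 4: D(y) = 21(y - 22) mod 26.
Step 5: Apply to 'A' (y = 0): D(0) = 21 * (0 - 22) mod 26 = 21 * -22 mod 26 = 6 -> 'G'.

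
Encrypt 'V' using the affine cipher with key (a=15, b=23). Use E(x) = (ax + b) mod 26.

Step 1: Convert 'V' to number: x = 21.
Step 2: E(21) = (15 * 21 + 23) mod 26 = 338 mod 26 = 0.
Step 3: Convert 0 back to letter: A.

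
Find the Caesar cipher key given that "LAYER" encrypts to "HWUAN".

Step 1: Compare first letters: L (position 11) -> H (position 7).
Step 2: Shift = (7 - 11) mod 26 = 22.
The shift value is 22.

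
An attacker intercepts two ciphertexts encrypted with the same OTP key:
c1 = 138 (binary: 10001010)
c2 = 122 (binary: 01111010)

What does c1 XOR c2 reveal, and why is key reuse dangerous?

Step 1: c1 XOR c2 = (m1 XOR k) XOR (m2 XOR k).
Step 2: By XOR associativity/commutativity: = m1 XOR m2 XOR k XOR k = m1 XOR m2.
Step 3: 10001010 XOR 01111010 = 11110000 = 240.
Step 4: The key cancels out! An attacker learns m1 XOR m2 = 240, revealing the relationship between plaintexts.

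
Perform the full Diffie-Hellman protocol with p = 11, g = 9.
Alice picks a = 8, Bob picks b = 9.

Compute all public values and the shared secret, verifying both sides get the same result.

Step 1: A = g^a mod p = 9^8 mod 11 = 3.
Step 2: B = g^b mod p = 9^9 mod 11 = 5.
Step 3: Alice computes s = B^a mod p = 5^8 mod 11 = 4.
Step 4: Bob computes s = A^b mod p = 3^9 mod 11 = 4.
Both sides agree: shared secret = 4.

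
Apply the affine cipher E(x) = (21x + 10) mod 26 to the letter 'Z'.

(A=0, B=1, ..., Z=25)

Step 1: Convert 'Z' to number: x = 25.
Step 2: E(25) = (21 * 25 + 10) mod 26 = 535 mod 26 = 15.
Step 3: Convert 15 back to letter: P.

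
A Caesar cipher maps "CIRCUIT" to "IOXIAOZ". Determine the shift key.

Step 1: Compare first letters: C (position 2) -> I (position 8).
Step 2: Shift = (8 - 2) mod 26 = 6.
The shift value is 6.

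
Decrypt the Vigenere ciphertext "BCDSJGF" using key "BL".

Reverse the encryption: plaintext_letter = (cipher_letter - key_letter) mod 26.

Step 1: Extend key: BLBLBLB
Step 2: Decrypt each letter (c - k) mod 26:
  B(1) - B(1) = (1-1) mod 26 = 0 = A
  C(2) - L(11) = (2-11) mod 26 = 17 = R
  D(3) - B(1) = (3-1) mod 26 = 2 = C
  S(18) - L(11) = (18-11) mod 26 = 7 = H
  J(9) - B(1) = (9-1) mod 26 = 8 = I
  G(6) - L(11) = (6-11) mod 26 = 21 = V
  F(5) - B(1) = (5-1) mod 26 = 4 = E
Plaintext: ARCHIVE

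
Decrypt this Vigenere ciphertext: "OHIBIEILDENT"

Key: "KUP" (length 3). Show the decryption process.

Step 1: Key 'KUP' has length 3. Extended key: KUPKUPKUPKUP
Step 2: Decrypt each position:
  O(14) - K(10) = 4 = E
  H(7) - U(20) = 13 = N
  I(8) - P(15) = 19 = T
  B(1) - K(10) = 17 = R
  I(8) - U(20) = 14 = O
  E(4) - P(15) = 15 = P
  I(8) - K(10) = 24 = Y
  L(11) - U(20) = 17 = R
  D(3) - P(15) = 14 = O
  E(4) - K(10) = 20 = U
  N(13) - U(20) = 19 = T
  T(19) - P(15) = 4 = E
Plaintext: ENTROPYROUTE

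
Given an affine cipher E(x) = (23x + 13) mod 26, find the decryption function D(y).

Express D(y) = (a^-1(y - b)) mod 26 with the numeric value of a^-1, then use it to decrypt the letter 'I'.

Step 1: Find a^-1, the modular inverse of 23 mod 26.
Step 2: We need 23 * a^-1 = 1 (mod 26).
Step 3: 23 * 17 = 391 = 15 * 26 + 1, so a^-1 = 17.
Step 4: D(y) = 17(y - 13) mod 26.
Step 5: Apply to 'I' (y = 8): D(8) = 17 * (8 - 13) mod 26 = 17 * -5 mod 26 = 19 -> 'T'.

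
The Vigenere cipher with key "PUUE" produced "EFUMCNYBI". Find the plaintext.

Step 1: Extend key: PUUEPUUEP
Step 2: Decrypt each letter (c - k) mod 26:
  E(4) - P(15) = (4-15) mod 26 = 15 = P
  F(5) - U(20) = (5-20) mod 26 = 11 = L
  U(20) - U(20) = (20-20) mod 26 = 0 = A
  M(12) - E(4) = (12-4) mod 26 = 8 = I
  C(2) - P(15) = (2-15) mod 26 = 13 = N
  N(13) - U(20) = (13-20) mod 26 = 19 = T
  Y(24) - U(20) = (24-20) mod 26 = 4 = E
  B(1) - E(4) = (1-4) mod 26 = 23 = X
  I(8) - P(15) = (8-15) mod 26 = 19 = T
Plaintext: PLAINTEXT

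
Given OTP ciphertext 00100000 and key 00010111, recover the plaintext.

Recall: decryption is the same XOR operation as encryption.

Step 1: XOR ciphertext with key:
  Ciphertext: 00100000
  Key:        00010111
  XOR:        00110111
Step 2: Plaintext = 00110111 = 55 in decimal.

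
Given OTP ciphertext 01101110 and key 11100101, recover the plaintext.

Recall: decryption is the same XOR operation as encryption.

Step 1: XOR ciphertext with key:
  Ciphertext: 01101110
  Key:        11100101
  XOR:        10001011
Step 2: Plaintext = 10001011 = 139 in decimal.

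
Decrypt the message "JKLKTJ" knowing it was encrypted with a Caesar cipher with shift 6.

Step 1: Reverse the shift by subtracting 6 from each letter position.
  J (position 9) -> position (9-6) mod 26 = 3 -> D
  K (position 10) -> position (10-6) mod 26 = 4 -> E
  L (position 11) -> position (11-6) mod 26 = 5 -> F
  K (position 10) -> position (10-6) mod 26 = 4 -> E
  T (position 19) -> position (19-6) mod 26 = 13 -> N
  J (position 9) -> position (9-6) mod 26 = 3 -> D
Decrypted message: DEFEND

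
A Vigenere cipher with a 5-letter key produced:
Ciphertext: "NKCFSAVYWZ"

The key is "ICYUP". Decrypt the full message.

Step 1: Key 'ICYUP' has length 5. Extended key: ICYUPICYUP
Step 2: Decrypt each position:
  N(13) - I(8) = 5 = F
  K(10) - C(2) = 8 = I
  C(2) - Y(24) = 4 = E
  F(5) - U(20) = 11 = L
  S(18) - P(15) = 3 = D
  A(0) - I(8) = 18 = S
  V(21) - C(2) = 19 = T
  Y(24) - Y(24) = 0 = A
  W(22) - U(20) = 2 = C
  Z(25) - P(15) = 10 = K
Plaintext: FIELDSTACK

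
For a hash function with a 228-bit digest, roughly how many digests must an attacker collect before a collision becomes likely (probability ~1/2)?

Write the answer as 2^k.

Step 1: The birthday paradox gives collision probability ~50% after sqrt(2^n) = 2^(n/2) hashes.
Step 2: For 228-bit output: 2^(228/2) = 2^114.
Step 3: Approximately 2^114 hash computations needed.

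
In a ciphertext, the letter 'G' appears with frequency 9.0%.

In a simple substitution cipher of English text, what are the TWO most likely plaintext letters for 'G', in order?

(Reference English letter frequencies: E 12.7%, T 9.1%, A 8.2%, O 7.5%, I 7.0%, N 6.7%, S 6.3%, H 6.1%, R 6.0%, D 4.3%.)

Step 1: Observed frequency of 'G' is 9.0%.
Step 2: Compute distances to each reference frequency and sort:
  T (9.1%): difference = 0.1% <-- BEST
  A (8.2%): difference = 0.8% <-- RUNNER-UP
  O (7.5%): difference = 1.5%
  I (7.0%): difference = 2.0%
  N (6.7%): difference = 2.3%
Step 3: Most likely is 'T' (9.1%, diff 0.1%); second most likely is 'A' (8.2%, diff 0.8%).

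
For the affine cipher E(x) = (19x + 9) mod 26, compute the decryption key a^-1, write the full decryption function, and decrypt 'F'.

Step 1: Find a^-1, the modular inverse of 19 mod 26.
Step 2: We need 19 * a^-1 = 1 (mod 26).
Step 3: 19 * 11 = 209 = 8 * 26 + 1, so a^-1 = 11.
Step 4: D(y) = 11(y - 9) mod 26.
Step 5: Apply to 'F' (y = 5): D(5) = 11 * (5 - 9) mod 26 = 11 * -4 mod 26 = 8 -> 'I'.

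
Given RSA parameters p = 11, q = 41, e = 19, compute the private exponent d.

Step 1: n = 11 * 41 = 451.
Step 2: phi(n) = 10 * 40 = 400.
Step 3: Find d such that 19 * d = 1 (mod 400).
Step 4: d = 19^(-1) mod 400 = 379.
Verification: 19 * 379 = 7201 = 18 * 400 + 1.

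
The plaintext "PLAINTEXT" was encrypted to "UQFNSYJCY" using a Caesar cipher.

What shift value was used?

Step 1: Compare first letters: P (position 15) -> U (position 20).
Step 2: Shift = (20 - 15) mod 26 = 5.
The shift value is 5.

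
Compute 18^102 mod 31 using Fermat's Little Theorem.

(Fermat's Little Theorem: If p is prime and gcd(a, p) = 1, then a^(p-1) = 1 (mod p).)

Step 1: Since 31 is prime, by Fermat's Little Theorem: 18^30 = 1 (mod 31).
Step 2: Reduce exponent: 102 mod 30 = 12.
Step 3: So 18^102 = 18^12 (mod 31).
Step 4: 18^12 mod 31 = 8.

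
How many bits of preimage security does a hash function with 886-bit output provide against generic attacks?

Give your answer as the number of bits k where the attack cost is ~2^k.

Step 1: The hash has a 886-bit output.
Step 2: Preimage resistance means: given a digest h(x), it should be infeasible to find any input that hashes to it.
With a 886-bit output there are 2^886 possible digests, so a generic brute-force preimage search costs about 2^886 evaluations.
Step 3: Security level = 886 bits.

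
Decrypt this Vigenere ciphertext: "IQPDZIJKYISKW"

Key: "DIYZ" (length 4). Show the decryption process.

Step 1: Key 'DIYZ' has length 4. Extended key: DIYZDIYZDIYZD
Step 2: Decrypt each position:
  I(8) - D(3) = 5 = F
  Q(16) - I(8) = 8 = I
  P(15) - Y(24) = 17 = R
  D(3) - Z(25) = 4 = E
  Z(25) - D(3) = 22 = W
  I(8) - I(8) = 0 = A
  J(9) - Y(24) = 11 = L
  K(10) - Z(25) = 11 = L
  Y(24) - D(3) = 21 = V
  I(8) - I(8) = 0 = A
  S(18) - Y(24) = 20 = U
  K(10) - Z(25) = 11 = L
  W(22) - D(3) = 19 = T
Plaintext: FIREWALLVAULT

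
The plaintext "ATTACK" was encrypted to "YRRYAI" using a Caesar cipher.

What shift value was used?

Step 1: Compare first letters: A (position 0) -> Y (position 24).
Step 2: Shift = (24 - 0) mod 26 = 24.
The shift value is 24.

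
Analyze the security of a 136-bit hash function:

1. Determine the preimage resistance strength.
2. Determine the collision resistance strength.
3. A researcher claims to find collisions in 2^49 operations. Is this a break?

Step 1: Preimage resistance requires brute-force of 2^136 operations.
Step 2: Collision resistance (birthday bound) = 2^(136/2) = 2^68.
Step 3: The claimed attack costs 2^49 operations.
Step 4: Since 2^49 < 2^68, the claimed attack beats the generic birthday bound, so collision resistance is broken.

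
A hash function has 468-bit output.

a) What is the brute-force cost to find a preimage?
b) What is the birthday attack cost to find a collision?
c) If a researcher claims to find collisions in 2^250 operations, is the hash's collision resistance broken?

Step 1: Preimage resistance requires brute-force of 2^468 operations.
Step 2: Collision resistance (birthday bound) = 2^(468/2) = 2^234.
Step 3: The claimed attack costs 2^250 operations.
Step 4: Since 2^250 >= 2^234, the claimed attack is no faster than the generic birthday attack, so this does not break collision resistance.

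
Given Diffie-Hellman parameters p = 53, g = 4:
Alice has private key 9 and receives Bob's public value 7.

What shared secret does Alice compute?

Step 1: s = B^a mod p = 7^9 mod 53.
  7^1 mod 53 = 7
  7^2 mod 53 = (7 * 7) mod 53 = 49
  7^3 mod 53 = (49 * 7) mod 53 = 25
  7^4 mod 53 = (25 * 7) mod 53 = 16
  7^5 mod 53 = (16 * 7) mod 53 = 6
  7^6 mod 53 = (6 * 7) mod 53 = 42
  7^7 mod 53 = (42 * 7) mod 53 = 29
  7^8 mod 53 = (29 * 7) mod 53 = 44
  7^9 mod 53 = (44 * 7) mod 53 = 43
Result: shared secret = 43.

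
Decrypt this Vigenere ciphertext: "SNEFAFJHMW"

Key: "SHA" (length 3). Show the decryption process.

Step 1: Key 'SHA' has length 3. Extended key: SHASHASHAS
Step 2: Decrypt each position:
  S(18) - S(18) = 0 = A
  N(13) - H(7) = 6 = G
  E(4) - A(0) = 4 = E
  F(5) - S(18) = 13 = N
  A(0) - H(7) = 19 = T
  F(5) - A(0) = 5 = F
  J(9) - S(18) = 17 = R
  H(7) - H(7) = 0 = A
  M(12) - A(0) = 12 = M
  W(22) - S(18) = 4 = E
Plaintext: AGENTFRAME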